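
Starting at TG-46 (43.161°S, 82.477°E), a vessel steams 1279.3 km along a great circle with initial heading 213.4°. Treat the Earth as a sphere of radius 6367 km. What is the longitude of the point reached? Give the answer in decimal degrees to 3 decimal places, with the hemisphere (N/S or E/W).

72.114°E

δ = d/R = 1279.3/6367 = 0.200927 rad
φ₂ = arcsin(sin φ₁ cos δ + cos φ₁ sin δ cos θ)
   = arcsin(-0.68405·0.97988 + 0.72943·0.19958·-0.83485) = -52.35640°
λ₂ = λ₁ + atan2(sin θ sin δ cos φ₁, cos δ − sin φ₁ sin φ₂) = 72.11402°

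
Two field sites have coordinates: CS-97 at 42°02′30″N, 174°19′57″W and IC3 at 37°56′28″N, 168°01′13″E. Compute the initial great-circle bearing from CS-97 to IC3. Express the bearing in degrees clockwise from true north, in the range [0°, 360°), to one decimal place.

CS-97: φ = +42.04167°, λ = -174.33250°
IC3: φ = +37.94111°, λ = +168.02028°
Δλ = -17.6472°
y = sin Δλ · cos φ₂ = -0.239081
x = cos φ₁ sin φ₂ − sin φ₁ cos φ₂ cos Δλ = -0.046654
θ = atan2(y, x) = -101.0418° → 258.9582° (mod 360°)

259.0°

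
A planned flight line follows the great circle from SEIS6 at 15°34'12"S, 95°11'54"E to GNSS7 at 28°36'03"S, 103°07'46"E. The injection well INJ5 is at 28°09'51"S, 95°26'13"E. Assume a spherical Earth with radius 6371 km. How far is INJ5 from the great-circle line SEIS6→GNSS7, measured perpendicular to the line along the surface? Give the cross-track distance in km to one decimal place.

632.8 km

SEIS6: φ = -15.57000°, λ = +95.19833°
GNSS7: φ = -28.60083°, λ = +103.12944°
INJ5: φ = -28.16417°, λ = +95.43694°
δ₁₃ = central angle SEIS6→INJ5 = 0.219843 rad  (haversine)
θ₁₃ = bearing SEIS6→INJ5 = 179.035°,  θ₁₂ = bearing SEIS6→GNSS7 = 151.988°
dₓₜ = R·arcsin(sin δ₁₃ · sin(θ₁₃ − θ₁₂)) = 6371·arcsin(0.21808·sin(27.047°)) = 632.814 km
|dₓₜ| = 632.814 km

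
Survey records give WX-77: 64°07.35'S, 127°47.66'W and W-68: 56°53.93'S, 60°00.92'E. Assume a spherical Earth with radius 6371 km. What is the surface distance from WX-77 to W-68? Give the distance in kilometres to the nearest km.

WX-77: φ = -64.12250°, λ = -127.79433°
W-68: φ = -56.89883°, λ = +60.01533°
Δφ = 7.2237°,  Δλ = -172.1903°
a = sin²(Δφ/2) + cos φ₁ cos φ₂ sin²(Δλ/2) = 0.241216
c = 2·arcsin(√a) = 1.026790 rad = 58.8307°
d = R·c = 6371 × 1.026790 = 6541.7 km

6542 km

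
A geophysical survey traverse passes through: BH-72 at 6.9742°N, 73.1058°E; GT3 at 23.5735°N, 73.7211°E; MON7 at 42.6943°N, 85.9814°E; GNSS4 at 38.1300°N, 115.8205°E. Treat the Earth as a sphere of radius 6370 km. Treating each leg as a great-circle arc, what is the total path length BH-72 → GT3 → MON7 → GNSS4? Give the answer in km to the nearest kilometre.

6816 km

BH-72→GT3: c = 0.289896 rad, d = 1846.64 km
GT3→MON7: c = 0.377833 rad, d = 2406.80 km
MON7→GNSS4: c = 0.402252 rad, d = 2562.35 km
Total = 1846.64 + 2406.80 + 2562.35 = 6815.78 km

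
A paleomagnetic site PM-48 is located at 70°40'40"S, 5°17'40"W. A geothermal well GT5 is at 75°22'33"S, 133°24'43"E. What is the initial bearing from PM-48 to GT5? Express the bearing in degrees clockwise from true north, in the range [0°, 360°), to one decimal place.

161.5°

PM-48: φ = -70.67778°, λ = -5.29444°
GT5: φ = -75.37583°, λ = +133.41194°
Δλ = 138.7064°
y = sin Δλ · cos φ₂ = 0.166614
x = cos φ₁ sin φ₂ − sin φ₁ cos φ₂ cos Δλ = -0.499172
θ = atan2(y, x) = 161.5419° → 161.5419° (mod 360°)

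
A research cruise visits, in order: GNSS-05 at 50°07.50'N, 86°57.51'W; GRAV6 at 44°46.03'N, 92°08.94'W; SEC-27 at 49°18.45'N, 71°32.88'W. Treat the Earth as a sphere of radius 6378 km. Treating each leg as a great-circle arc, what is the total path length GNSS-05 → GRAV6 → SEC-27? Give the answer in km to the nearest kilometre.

2349 km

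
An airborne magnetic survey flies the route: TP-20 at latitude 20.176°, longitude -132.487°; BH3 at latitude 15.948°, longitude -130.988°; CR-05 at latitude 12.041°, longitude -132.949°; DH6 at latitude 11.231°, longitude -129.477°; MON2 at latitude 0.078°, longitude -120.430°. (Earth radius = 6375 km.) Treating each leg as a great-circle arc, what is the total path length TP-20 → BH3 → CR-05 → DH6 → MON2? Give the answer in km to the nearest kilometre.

TP-20→BH3: c = 0.077869 rad, d = 496.42 km
BH3→CR-05: c = 0.075844 rad, d = 483.50 km
CR-05→DH6: c = 0.061012 rad, d = 388.95 km
DH6→MON2: c = 0.250001 rad, d = 1593.76 km
Total = 496.42 + 483.50 + 388.95 + 1593.76 = 2962.63 km

2963 km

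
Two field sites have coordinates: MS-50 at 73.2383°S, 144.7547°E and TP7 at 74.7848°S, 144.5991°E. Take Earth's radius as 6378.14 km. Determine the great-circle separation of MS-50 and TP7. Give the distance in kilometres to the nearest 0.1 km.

Δφ = -1.5465°,  Δλ = -0.1556°
a = sin²(Δφ/2) + cos φ₁ cos φ₂ sin²(Δλ/2) = 0.000182
c = 2·arcsin(√a) = 0.027002 rad = 1.5471°
d = R·c = 6378.14 × 0.027002 = 172.2 km

172.2 km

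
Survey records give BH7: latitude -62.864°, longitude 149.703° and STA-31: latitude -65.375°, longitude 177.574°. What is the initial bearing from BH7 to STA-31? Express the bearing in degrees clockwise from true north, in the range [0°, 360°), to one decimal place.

114.0°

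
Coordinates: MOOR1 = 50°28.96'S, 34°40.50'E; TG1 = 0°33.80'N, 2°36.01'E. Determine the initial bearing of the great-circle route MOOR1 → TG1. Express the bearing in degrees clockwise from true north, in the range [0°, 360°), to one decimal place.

MOOR1: φ = -50.48267°, λ = +34.67500°
TG1: φ = +0.56333°, λ = +2.60017°
Δλ = -32.0748°
y = sin Δλ · cos φ₂ = -0.531001
x = cos φ₁ sin φ₂ − sin φ₁ cos φ₂ cos Δλ = 0.659902
θ = atan2(y, x) = -38.8225° → 321.1775° (mod 360°)

321.2°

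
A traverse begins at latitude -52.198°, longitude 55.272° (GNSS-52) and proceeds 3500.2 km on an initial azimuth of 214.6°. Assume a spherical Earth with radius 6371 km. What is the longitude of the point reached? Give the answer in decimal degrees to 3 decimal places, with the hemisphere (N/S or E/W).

δ = d/R = 3500.2/6371 = 0.549396 rad
φ₂ = arcsin(sin φ₁ cos δ + cos φ₁ sin δ cos θ)
   = arcsin(-0.79013·0.85284 + 0.61293·0.52217·-0.82314) = -69.60436°
λ₂ = λ₁ + atan2(sin θ sin δ cos φ₁, cos δ − sin φ₁ sin φ₂) = -3.02919°

3.029°W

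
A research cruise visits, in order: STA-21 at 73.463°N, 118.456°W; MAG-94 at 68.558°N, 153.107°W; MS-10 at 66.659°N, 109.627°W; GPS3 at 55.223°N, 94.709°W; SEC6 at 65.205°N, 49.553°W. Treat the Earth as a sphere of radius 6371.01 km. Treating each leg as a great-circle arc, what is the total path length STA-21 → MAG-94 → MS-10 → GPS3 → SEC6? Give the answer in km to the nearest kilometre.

7310 km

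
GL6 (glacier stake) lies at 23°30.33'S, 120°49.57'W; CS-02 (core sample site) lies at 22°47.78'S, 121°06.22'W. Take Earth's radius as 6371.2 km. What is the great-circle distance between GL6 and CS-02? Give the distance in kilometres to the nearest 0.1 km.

GL6: φ = -23.50550°, λ = -120.82617°
CS-02: φ = -22.79633°, λ = -121.10367°
Δφ = 0.7092°,  Δλ = -0.2775°
a = sin²(Δφ/2) + cos φ₁ cos φ₂ sin²(Δλ/2) = 0.000043
c = 2·arcsin(√a) = 0.013154 rad = 0.7537°
d = R·c = 6371.2 × 0.013154 = 83.8 km

83.8 km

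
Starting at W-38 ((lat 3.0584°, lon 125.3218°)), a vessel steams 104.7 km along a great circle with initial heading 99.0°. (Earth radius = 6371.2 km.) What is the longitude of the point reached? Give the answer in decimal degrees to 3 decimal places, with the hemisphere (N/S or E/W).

126.253°E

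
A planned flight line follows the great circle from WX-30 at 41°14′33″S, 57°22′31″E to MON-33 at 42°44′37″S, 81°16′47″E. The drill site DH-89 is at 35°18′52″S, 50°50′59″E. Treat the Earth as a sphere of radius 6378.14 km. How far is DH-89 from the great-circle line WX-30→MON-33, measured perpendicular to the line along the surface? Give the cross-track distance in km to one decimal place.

489.9 km

WX-30: φ = -41.24250°, λ = +57.37528°
MON-33: φ = -42.74361°, λ = +81.27972°
DH-89: φ = -35.31444°, λ = +50.84972°
δ₁₃ = central angle WX-30→DH-89 = 0.136655 rad  (haversine)
θ₁₃ = bearing WX-30→DH-89 = 317.100°,  θ₁₂ = bearing WX-30→MON-33 = 102.821°
dₓₜ = R·arcsin(sin δ₁₃ · sin(θ₁₃ − θ₁₂)) = 6378.14·arcsin(0.13623·sin(214.279°)) = -489.862 km
|dₓₜ| = 489.862 km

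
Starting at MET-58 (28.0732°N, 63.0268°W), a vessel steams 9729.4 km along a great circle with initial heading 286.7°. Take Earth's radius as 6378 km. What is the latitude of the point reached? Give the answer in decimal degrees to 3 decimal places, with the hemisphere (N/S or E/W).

15.939°N

δ = d/R = 9729.4/6378 = 1.525463 rad
φ₂ = arcsin(sin φ₁ cos δ + cos φ₁ sin δ cos θ)
   = arcsin(0.47060·0.04532 + 0.88235·0.99897·0.28736) = 15.93925°
λ₂ = λ₁ + atan2(sin θ sin δ cos φ₁, cos δ − sin φ₁ sin φ₂) = -158.70315°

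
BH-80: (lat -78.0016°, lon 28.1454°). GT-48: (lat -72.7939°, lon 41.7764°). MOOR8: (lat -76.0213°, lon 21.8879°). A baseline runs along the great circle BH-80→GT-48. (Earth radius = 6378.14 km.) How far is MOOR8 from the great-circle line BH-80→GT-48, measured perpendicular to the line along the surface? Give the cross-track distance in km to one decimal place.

δ₁₃ = central angle BH-80→MOOR8 = 0.042345 rad  (haversine)
θ₁₃ = bearing BH-80→MOOR8 = 321.540°,  θ₁₂ = bearing BH-80→GT-48 = 40.158°
dₓₜ = R·arcsin(sin δ₁₃ · sin(θ₁₃ − θ₁₂)) = 6378.14·arcsin(0.04233·sin(281.382°)) = -264.768 km
|dₓₜ| = 264.768 km

264.8 km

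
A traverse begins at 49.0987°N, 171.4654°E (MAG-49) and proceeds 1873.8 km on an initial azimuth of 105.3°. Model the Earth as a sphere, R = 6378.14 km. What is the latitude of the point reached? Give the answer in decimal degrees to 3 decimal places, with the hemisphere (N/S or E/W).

δ = d/R = 1873.8/6378.14 = 0.293785 rad
φ₂ = arcsin(sin φ₁ cos δ + cos φ₁ sin δ cos θ)
   = arcsin(0.75584·0.95715 + 0.65476·0.28958·-0.26387) = 42.33184°
λ₂ = λ₁ + atan2(sin θ sin δ cos φ₁, cos δ − sin φ₁ sin φ₂) = -166.33526°

42.332°N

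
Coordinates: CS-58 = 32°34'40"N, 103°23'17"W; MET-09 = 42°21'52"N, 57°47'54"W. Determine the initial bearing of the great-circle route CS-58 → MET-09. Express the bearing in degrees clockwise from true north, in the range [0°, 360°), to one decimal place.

CS-58: φ = +32.57778°, λ = -103.38806°
MET-09: φ = +42.36444°, λ = -57.79833°
Δλ = 45.5897°
y = sin Δλ · cos φ₂ = 0.527812
x = cos φ₁ sin φ₂ − sin φ₁ cos φ₂ cos Δλ = 0.289416
θ = atan2(y, x) = 61.2627° → 61.2627° (mod 360°)

61.3°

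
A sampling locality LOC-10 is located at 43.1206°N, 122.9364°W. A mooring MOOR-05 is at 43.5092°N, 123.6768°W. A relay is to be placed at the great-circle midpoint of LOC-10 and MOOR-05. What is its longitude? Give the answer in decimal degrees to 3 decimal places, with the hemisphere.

Bx = cos φ₂ cos Δλ = 0.725203,  By = cos φ₂ sin Δλ = -0.009372
φₘ = atan2(sin φ₁ + sin φ₂, √((cos φ₁ + Bx)² + By²)) = 43.31550°
λₘ = λ₁ + atan2(By, cos φ₁ + Bx) = -123.30542°

123.305°W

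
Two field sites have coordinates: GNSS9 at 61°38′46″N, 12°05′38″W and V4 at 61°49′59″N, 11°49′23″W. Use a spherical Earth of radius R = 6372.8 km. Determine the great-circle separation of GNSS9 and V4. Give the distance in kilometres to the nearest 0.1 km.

GNSS9: φ = +61.64611°, λ = -12.09389°
V4: φ = +61.83306°, λ = -11.82306°
Δφ = 0.1869°,  Δλ = 0.2708°
a = sin²(Δφ/2) + cos φ₁ cos φ₂ sin²(Δλ/2) = 0.000004
c = 2·arcsin(√a) = 0.003957 rad = 0.2267°
d = R·c = 6372.8 × 0.003957 = 25.2 km

25.2 km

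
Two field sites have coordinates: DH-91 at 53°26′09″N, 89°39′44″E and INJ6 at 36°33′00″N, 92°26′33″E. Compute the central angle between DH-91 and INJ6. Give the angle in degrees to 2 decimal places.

17.00°

DH-91: φ = +53.43583°, λ = +89.66222°
INJ6: φ = +36.55000°, λ = +92.44250°
Δφ = -16.8858°,  Δλ = 2.7803°
a = sin²(Δφ/2) + cos φ₁ cos φ₂ sin²(Δλ/2) = 0.021839
c = 2·arcsin(√a) = 0.296647 rad = 16.9966°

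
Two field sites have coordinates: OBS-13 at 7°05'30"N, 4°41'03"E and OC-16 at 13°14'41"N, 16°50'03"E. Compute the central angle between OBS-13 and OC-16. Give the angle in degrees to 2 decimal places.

13.44°

OBS-13: φ = +7.09167°, λ = +4.68417°
OC-16: φ = +13.24472°, λ = +16.83417°
Δφ = 6.1531°,  Δλ = 12.1500°
a = sin²(Δφ/2) + cos φ₁ cos φ₂ sin²(Δλ/2) = 0.013699
c = 2·arcsin(√a) = 0.234625 rad = 13.4430°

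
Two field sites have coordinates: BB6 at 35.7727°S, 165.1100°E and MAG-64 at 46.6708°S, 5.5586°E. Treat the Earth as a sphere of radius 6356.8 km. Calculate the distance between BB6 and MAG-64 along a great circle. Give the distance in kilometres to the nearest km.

10599 km

Δφ = -10.8981°,  Δλ = -159.5514°
a = sin²(Δφ/2) + cos φ₁ cos φ₂ sin²(Δλ/2) = 0.548211
c = 2·arcsin(√a) = 1.667368 rad = 95.5332°
d = R·c = 6356.8 × 1.667368 = 10599.1 km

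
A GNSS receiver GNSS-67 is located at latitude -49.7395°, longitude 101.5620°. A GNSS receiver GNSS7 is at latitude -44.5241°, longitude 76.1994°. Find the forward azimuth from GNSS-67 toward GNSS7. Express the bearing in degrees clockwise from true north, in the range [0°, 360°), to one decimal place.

Δλ = -25.3626°
y = sin Δλ · cos φ₂ = -0.305391
x = cos φ₁ sin φ₂ − sin φ₁ cos φ₂ cos Δλ = 0.038460
θ = atan2(y, x) = -82.8221° → 277.1779° (mod 360°)

277.2°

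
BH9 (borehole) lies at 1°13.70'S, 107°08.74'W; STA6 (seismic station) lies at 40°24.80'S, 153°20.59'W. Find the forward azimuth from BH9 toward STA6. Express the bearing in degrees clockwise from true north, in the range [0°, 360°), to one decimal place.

BH9: φ = -1.22833°, λ = -107.14567°
STA6: φ = -40.41333°, λ = -153.34317°
Δλ = -46.1975°
y = sin Δλ · cos φ₂ = -0.549516
x = cos φ₁ sin φ₂ − sin φ₁ cos φ₂ cos Δλ = -0.636851
θ = atan2(y, x) = -139.2102° → 220.7898° (mod 360°)

220.8°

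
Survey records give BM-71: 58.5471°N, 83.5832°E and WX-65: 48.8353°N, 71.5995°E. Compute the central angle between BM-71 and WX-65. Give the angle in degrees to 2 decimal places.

Δφ = -9.7118°,  Δλ = -11.9837°
a = sin²(Δφ/2) + cos φ₁ cos φ₂ sin²(Δλ/2) = 0.010908
c = 2·arcsin(√a) = 0.209266 rad = 11.9901°

11.99°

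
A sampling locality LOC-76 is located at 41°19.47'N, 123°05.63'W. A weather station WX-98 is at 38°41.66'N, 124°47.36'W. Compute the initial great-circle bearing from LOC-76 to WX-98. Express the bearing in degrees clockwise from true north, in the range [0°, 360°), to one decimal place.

206.8°

LOC-76: φ = +41.32450°, λ = -123.09383°
WX-98: φ = +38.69433°, λ = -124.78933°
Δλ = -1.6955°
y = sin Δλ · cos φ₂ = -0.023093
x = cos φ₁ sin φ₂ − sin φ₁ cos φ₂ cos Δλ = -0.045663
θ = atan2(y, x) = -153.1732° → 206.8268° (mod 360°)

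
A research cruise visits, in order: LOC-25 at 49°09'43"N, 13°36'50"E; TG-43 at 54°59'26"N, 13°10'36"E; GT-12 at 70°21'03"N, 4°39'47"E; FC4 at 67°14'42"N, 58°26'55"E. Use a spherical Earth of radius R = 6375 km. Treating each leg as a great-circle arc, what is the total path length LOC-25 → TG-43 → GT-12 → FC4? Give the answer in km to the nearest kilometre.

4527 km

LOC-25: φ = +49.16194°, λ = +13.61389°
TG-43: φ = +54.99056°, λ = +13.17667°
GT-12: φ = +70.35083°, λ = +4.66306°
FC4: φ = +67.24500°, λ = +58.44861°
LOC-25→TG-43: c = 0.101836 rad, d = 649.20 km
TG-43→GT-12: c = 0.275999 rad, d = 1759.49 km
GT-12→FC4: c = 0.332250 rad, d = 2118.09 km
Total = 649.20 + 1759.49 + 2118.09 = 4526.79 km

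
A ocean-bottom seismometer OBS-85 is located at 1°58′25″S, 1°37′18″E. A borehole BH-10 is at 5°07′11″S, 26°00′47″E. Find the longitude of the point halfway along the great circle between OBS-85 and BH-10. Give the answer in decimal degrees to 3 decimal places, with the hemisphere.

13.796°E

OBS-85: φ = -1.97361°, λ = +1.62167°
BH-10: φ = -5.11972°, λ = +26.01306°
Bx = cos φ₂ cos Δλ = 0.907112,  By = cos φ₂ sin Δλ = 0.411320
φₘ = atan2(sin φ₁ + sin φ₂, √((cos φ₁ + Bx)² + By²)) = -3.62834°
λₘ = λ₁ + atan2(By, cos φ₁ + Bx) = 13.79628°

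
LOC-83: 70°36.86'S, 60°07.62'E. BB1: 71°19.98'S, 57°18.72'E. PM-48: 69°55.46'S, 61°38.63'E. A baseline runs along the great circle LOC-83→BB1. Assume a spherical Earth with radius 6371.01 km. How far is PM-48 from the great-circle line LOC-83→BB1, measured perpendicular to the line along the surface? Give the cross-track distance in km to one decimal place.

LOC-83: φ = -70.61433°, λ = +60.12700°
BB1: φ = -71.33300°, λ = +57.31200°
PM-48: φ = -69.92433°, λ = +61.64383°
δ₁₃ = central angle LOC-83→PM-48 = 0.014996 rad  (haversine)
θ₁₃ = bearing LOC-83→PM-48 = 37.297°,  θ₁₂ = bearing LOC-83→BB1 = 230.610°
dₓₜ = R·arcsin(sin δ₁₃ · sin(θ₁₃ − θ₁₂)) = 6371.01·arcsin(0.01500·sin(-193.313°)) = 22.000 km
|dₓₜ| = 22.000 km

22.0 km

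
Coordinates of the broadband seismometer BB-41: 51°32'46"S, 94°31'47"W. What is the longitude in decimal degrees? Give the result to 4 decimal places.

94.5297°W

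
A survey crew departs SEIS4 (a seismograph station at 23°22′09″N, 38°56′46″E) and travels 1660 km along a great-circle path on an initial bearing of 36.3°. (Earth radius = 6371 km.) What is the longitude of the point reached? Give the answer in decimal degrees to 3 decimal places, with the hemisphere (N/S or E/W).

49.679°E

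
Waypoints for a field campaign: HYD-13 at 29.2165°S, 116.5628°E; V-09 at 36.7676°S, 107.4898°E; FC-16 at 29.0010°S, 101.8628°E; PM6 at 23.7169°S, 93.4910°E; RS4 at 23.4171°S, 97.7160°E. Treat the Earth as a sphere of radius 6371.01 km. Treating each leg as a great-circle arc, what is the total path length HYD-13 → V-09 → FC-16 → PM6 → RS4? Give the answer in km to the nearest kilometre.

HYD-13→V-09: c = 0.186925 rad, d = 1190.90 km
V-09→FC-16: c = 0.158592 rad, d = 1010.39 km
FC-16→PM6: c = 0.160060 rad, d = 1019.75 km
PM6→RS4: c = 0.067789 rad, d = 431.89 km
Total = 1190.90 + 1010.39 + 1019.75 + 431.89 = 3652.92 km

3653 km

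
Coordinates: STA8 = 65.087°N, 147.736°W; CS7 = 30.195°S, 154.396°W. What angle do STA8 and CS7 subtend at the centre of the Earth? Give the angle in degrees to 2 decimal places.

95.42°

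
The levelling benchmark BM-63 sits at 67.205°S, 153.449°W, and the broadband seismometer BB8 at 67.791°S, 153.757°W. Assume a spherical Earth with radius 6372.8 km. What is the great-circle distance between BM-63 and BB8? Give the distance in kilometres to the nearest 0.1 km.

Δφ = -0.5860°,  Δλ = -0.3080°
a = sin²(Δφ/2) + cos φ₁ cos φ₂ sin²(Δλ/2) = 0.000027
c = 2·arcsin(√a) = 0.010432 rad = 0.5977°
d = R·c = 6372.8 × 0.010432 = 66.5 km

66.5 km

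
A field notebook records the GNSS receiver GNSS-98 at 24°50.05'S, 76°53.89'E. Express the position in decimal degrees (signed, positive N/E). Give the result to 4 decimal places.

lat: 24.8342° S → -24.8342°
lon: 76.8982° E → +76.8982°

-24.8342°, +76.8982°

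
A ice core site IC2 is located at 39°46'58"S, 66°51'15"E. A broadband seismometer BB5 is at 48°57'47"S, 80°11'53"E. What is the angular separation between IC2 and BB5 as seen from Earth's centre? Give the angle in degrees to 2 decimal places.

13.20°

IC2: φ = -39.78278°, λ = +66.85417°
BB5: φ = -48.96306°, λ = +80.19806°
Δφ = -9.1803°,  Δλ = 13.3439°
a = sin²(Δφ/2) + cos φ₁ cos φ₂ sin²(Δλ/2) = 0.013215
c = 2·arcsin(√a) = 0.230423 rad = 13.2023°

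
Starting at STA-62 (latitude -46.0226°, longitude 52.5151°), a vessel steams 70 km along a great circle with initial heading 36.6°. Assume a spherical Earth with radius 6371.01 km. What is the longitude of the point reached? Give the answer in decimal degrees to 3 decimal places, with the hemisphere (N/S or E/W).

53.051°E

δ = d/R = 70/6371.01 = 0.010987 rad
φ₂ = arcsin(sin φ₁ cos δ + cos φ₁ sin δ cos θ)
   = arcsin(-0.71961·0.99994 + 0.69437·0.01099·0.80282) = -45.51595°
λ₂ = λ₁ + atan2(sin θ sin δ cos φ₁, cos δ − sin φ₁ sin φ₂) = 53.05075°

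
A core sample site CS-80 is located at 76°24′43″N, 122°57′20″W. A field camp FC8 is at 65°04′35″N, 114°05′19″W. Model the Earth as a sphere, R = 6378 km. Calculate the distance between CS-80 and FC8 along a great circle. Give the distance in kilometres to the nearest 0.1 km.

1299.7 km

CS-80: φ = +76.41194°, λ = -122.95556°
FC8: φ = +65.07639°, λ = -114.08861°
Δφ = -11.3356°,  Δλ = 8.8669°
a = sin²(Δφ/2) + cos φ₁ cos φ₂ sin²(Δλ/2) = 0.010345
c = 2·arcsin(√a) = 0.203775 rad = 11.6754°
d = R·c = 6378 × 0.203775 = 1299.7 km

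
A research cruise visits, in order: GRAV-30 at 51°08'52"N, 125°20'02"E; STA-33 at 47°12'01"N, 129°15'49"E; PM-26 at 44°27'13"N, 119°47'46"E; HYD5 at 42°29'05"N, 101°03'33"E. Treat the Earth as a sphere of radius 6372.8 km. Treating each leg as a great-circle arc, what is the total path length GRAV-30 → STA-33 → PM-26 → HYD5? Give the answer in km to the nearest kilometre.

GRAV-30: φ = +51.14778°, λ = +125.33389°
STA-33: φ = +47.20028°, λ = +129.26361°
PM-26: φ = +44.45361°, λ = +119.79611°
HYD5: φ = +42.48472°, λ = +101.05917°
GRAV-30→STA-33: c = 0.082176 rad, d = 523.69 km
STA-33→PM-26: c = 0.124619 rad, d = 794.17 km
PM-26→HYD5: c = 0.239268 rad, d = 1524.81 km
Total = 523.69 + 794.17 + 1524.81 = 2842.67 km

2843 km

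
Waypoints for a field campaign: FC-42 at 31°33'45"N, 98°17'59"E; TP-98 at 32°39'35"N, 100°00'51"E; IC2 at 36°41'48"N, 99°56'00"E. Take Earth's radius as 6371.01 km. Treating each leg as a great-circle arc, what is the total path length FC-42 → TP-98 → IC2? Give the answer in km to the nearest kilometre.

651 km

FC-42: φ = +31.56250°, λ = +98.29972°
TP-98: φ = +32.65972°, λ = +100.01417°
IC2: φ = +36.69667°, λ = +99.93333°
FC-42→TP-98: c = 0.031765 rad, d = 202.38 km
TP-98→IC2: c = 0.070468 rad, d = 448.95 km
Total = 202.38 + 448.95 = 651.33 km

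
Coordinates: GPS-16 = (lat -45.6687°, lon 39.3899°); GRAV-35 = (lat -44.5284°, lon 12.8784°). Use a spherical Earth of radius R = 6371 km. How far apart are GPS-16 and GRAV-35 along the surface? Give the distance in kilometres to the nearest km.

Δφ = 1.1403°,  Δλ = -26.5115°
a = sin²(Δφ/2) + cos φ₁ cos φ₂ sin²(Δλ/2) = 0.026292
c = 2·arcsin(√a) = 0.325735 rad = 18.6633°
d = R·c = 6371 × 0.325735 = 2075.3 km

2075 km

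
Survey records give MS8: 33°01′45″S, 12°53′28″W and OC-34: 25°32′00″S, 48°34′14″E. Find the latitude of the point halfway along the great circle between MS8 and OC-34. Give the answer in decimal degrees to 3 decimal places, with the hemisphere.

MS8: φ = -33.02917°, λ = -12.89111°
OC-34: φ = -25.53333°, λ = +48.57056°
Bx = cos φ₂ cos Δλ = 0.431087,  By = cos φ₂ sin Δλ = 0.792699
φₘ = atan2(sin φ₁ + sin φ₂, √((cos φ₁ + Bx)² + By²)) = -33.11209°
λₘ = λ₁ + atan2(By, cos φ₁ + Bx) = 19.09069°

33.112°S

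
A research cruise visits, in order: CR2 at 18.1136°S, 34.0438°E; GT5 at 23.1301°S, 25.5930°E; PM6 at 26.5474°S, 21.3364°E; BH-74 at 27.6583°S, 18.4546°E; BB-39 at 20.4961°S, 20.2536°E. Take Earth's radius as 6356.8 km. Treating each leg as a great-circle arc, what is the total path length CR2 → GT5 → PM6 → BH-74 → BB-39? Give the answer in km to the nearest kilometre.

CR2→GT5: c = 0.163402 rad, d = 1038.71 km
GT5→PM6: c = 0.090000 rad, d = 572.11 km
PM6→BH-74: c = 0.048790 rad, d = 310.15 km
BH-74→BB-39: c = 0.128242 rad, d = 815.21 km
Total = 1038.71 + 572.11 + 310.15 + 815.21 = 2736.18 km

2736 km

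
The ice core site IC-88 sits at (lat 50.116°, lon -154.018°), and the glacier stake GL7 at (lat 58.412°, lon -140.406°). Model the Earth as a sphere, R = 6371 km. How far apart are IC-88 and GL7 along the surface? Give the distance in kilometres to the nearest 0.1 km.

1273.1 km

Δφ = 8.2960°,  Δλ = 13.6120°
a = sin²(Δφ/2) + cos φ₁ cos φ₂ sin²(Δλ/2) = 0.009949
c = 2·arcsin(√a) = 0.199824 rad = 11.4491°
d = R·c = 6371 × 0.199824 = 1273.1 km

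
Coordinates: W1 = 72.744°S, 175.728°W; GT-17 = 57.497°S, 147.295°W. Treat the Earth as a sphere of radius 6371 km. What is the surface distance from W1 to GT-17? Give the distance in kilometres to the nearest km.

Δφ = 15.2470°,  Δλ = 28.4330°
a = sin²(Δφ/2) + cos φ₁ cos φ₂ sin²(Δλ/2) = 0.027213
c = 2·arcsin(√a) = 0.331444 rad = 18.9903°
d = R·c = 6371 × 0.331444 = 2111.6 km

2112 km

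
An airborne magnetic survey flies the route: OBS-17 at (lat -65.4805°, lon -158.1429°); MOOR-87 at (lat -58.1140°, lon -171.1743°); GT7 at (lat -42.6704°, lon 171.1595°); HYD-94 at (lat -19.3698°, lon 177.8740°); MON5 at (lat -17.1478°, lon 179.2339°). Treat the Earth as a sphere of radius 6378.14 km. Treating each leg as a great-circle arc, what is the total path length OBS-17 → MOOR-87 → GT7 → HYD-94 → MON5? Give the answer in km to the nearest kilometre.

6134 km

OBS-17→MOOR-87: c = 0.166923 rad, d = 1064.66 km
MOOR-87→GT7: c = 0.331434 rad, d = 2113.93 km
GT7→HYD-94: c = 0.418537 rad, d = 2669.49 km
HYD-94→MON5: c = 0.044855 rad, d = 286.09 km
Total = 1064.66 + 2113.93 + 2669.49 + 286.09 = 6134.16 km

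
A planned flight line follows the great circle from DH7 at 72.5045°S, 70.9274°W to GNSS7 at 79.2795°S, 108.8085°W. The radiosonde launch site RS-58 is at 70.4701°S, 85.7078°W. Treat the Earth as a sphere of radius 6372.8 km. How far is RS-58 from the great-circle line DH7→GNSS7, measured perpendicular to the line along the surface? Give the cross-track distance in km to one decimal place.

δ₁₃ = central angle DH7→RS-58 = 0.088976 rad  (haversine)
θ₁₃ = bearing DH7→RS-58 = 286.307°,  θ₁₂ = bearing DH7→GNSS7 = 216.324°
dₓₜ = R·arcsin(sin δ₁₃ · sin(θ₁₃ − θ₁₂)) = 6372.8·arcsin(0.08886·sin(69.982°)) = 532.691 km
|dₓₜ| = 532.691 km

532.7 km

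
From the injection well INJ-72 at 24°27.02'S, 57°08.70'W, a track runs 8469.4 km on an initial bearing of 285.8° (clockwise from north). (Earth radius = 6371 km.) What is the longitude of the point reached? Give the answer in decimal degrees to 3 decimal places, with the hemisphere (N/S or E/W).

INJ-72: φ = -24.45033°, λ = -57.14500°
δ = d/R = 8469.4/6371 = 1.329367 rad
φ₂ = arcsin(sin φ₁ cos δ + cos φ₁ sin δ cos θ)
   = arcsin(-0.41390·0.23909 + 0.91032·0.97100·0.27228) = 8.14699°
λ₂ = λ₁ + atan2(sin θ sin δ cos φ₁, cos δ − sin φ₁ sin φ₂) = -127.85117°

127.851°W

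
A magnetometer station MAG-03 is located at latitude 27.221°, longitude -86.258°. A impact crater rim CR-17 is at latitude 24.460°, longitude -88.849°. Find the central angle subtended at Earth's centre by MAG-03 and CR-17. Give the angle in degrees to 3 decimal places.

3.614°

Δφ = -2.7610°,  Δλ = -2.5910°
a = sin²(Δφ/2) + cos φ₁ cos φ₂ sin²(Δλ/2) = 0.000994
c = 2·arcsin(√a) = 0.063071 rad = 3.6137°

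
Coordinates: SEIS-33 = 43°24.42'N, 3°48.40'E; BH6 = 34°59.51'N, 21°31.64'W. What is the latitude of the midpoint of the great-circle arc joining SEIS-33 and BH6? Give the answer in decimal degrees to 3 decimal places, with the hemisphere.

39.890°N

SEIS-33: φ = +43.40700°, λ = +3.80667°
BH6: φ = +34.99183°, λ = -21.52733°
Bx = cos φ₂ cos Δλ = 0.740447,  By = cos φ₂ sin Δλ = -0.350545
φₘ = atan2(sin φ₁ + sin φ₂, √((cos φ₁ + Bx)² + By²)) = 39.88997°
λₘ = λ₁ + atan2(By, cos φ₁ + Bx) = -9.63293°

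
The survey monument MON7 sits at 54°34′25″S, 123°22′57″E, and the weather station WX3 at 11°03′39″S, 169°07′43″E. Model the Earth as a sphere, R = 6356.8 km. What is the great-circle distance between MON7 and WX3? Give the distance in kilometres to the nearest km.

MON7: φ = -54.57361°, λ = +123.38250°
WX3: φ = -11.06083°, λ = +169.12861°
Δφ = 43.5128°,  Δλ = 45.7461°
a = sin²(Δφ/2) + cos φ₁ cos φ₂ sin²(Δλ/2) = 0.223338
c = 2·arcsin(√a) = 0.984446 rad = 56.4046°
d = R·c = 6356.8 × 0.984446 = 6257.9 km

6258 km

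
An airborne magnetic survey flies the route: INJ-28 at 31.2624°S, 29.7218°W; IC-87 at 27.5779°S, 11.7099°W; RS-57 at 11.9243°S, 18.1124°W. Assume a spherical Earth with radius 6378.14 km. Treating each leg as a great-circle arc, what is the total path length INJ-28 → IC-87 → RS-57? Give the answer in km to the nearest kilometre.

INJ-28→IC-87: c = 0.280919 rad, d = 1791.74 km
IC-87→RS-57: c = 0.292585 rad, d = 1866.15 km
Total = 1791.74 + 1866.15 = 3657.89 km

3658 km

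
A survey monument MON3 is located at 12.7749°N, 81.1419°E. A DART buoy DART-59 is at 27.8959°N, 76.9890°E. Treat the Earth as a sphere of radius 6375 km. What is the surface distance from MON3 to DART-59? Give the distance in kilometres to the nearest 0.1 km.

Δφ = 15.1210°,  Δλ = -4.1529°
a = sin²(Δφ/2) + cos φ₁ cos φ₂ sin²(Δλ/2) = 0.018443
c = 2·arcsin(√a) = 0.272452 rad = 15.6103°
d = R·c = 6375 × 0.272452 = 1736.9 km

1736.9 km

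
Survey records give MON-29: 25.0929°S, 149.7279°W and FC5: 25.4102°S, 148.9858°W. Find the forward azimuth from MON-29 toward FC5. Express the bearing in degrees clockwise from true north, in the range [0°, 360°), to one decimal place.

Δλ = 0.7421°
y = sin Δλ · cos φ₂ = 0.011699
x = cos φ₁ sin φ₂ − sin φ₁ cos φ₂ cos Δλ = -0.005570
θ = atan2(y, x) = 115.4601° → 115.4601° (mod 360°)

115.5°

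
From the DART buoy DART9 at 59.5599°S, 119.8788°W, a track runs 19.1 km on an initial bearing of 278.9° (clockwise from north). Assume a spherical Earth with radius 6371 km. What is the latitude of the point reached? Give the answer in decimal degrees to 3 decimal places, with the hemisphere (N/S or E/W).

59.533°S

δ = d/R = 19.1/6371 = 0.002998 rad
φ₂ = arcsin(sin φ₁ cos δ + cos φ₁ sin δ cos θ)
   = arcsin(-0.86216·1.00000 + 0.50664·0.00300·0.15471) = -59.53290°
λ₂ = λ₁ + atan2(sin θ sin δ cos φ₁, cos δ − sin φ₁ sin φ₂) = -120.21349°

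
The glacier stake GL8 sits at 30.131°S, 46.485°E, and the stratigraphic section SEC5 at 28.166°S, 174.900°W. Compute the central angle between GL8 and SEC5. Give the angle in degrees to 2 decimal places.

Δφ = 1.9650°,  Δλ = 138.6150°
a = sin²(Δφ/2) + cos φ₁ cos φ₂ sin²(Δλ/2) = 0.667558
c = 2·arcsin(√a) = 1.912526 rad = 109.5796°

109.58°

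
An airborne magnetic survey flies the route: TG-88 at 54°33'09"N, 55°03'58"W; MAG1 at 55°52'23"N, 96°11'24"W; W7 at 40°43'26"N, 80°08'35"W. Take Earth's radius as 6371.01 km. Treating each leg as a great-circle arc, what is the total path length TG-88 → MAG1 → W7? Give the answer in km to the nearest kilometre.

TG-88: φ = +54.55250°, λ = -55.06611°
MAG1: φ = +55.87306°, λ = -96.19000°
W7: φ = +40.72389°, λ = -80.14306°
TG-88→MAG1: c = 0.404087 rad, d = 2574.44 km
MAG1→W7: c = 0.321756 rad, d = 2049.91 km
Total = 2574.44 + 2049.91 = 4624.35 km

4624 km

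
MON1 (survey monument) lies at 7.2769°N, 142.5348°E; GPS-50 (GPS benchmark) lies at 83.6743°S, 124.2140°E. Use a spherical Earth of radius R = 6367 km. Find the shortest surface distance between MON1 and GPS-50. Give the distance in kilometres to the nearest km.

Δφ = -90.9512°,  Δλ = -18.3208°
a = sin²(Δφ/2) + cos φ₁ cos φ₂ sin²(Δλ/2) = 0.511070
c = 2·arcsin(√a) = 1.592939 rad = 91.2687°
d = R·c = 6367 × 1.592939 = 10142.2 km

10142 km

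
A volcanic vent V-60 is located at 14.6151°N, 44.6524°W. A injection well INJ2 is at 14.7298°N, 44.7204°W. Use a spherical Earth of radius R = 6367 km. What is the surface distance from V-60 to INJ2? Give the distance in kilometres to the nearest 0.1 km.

Δφ = 0.1147°,  Δλ = -0.0680°
a = sin²(Δφ/2) + cos φ₁ cos φ₂ sin²(Δλ/2) = 0.000001
c = 2·arcsin(√a) = 0.002308 rad = 0.1322°
d = R·c = 6367 × 0.002308 = 14.7 km

14.7 km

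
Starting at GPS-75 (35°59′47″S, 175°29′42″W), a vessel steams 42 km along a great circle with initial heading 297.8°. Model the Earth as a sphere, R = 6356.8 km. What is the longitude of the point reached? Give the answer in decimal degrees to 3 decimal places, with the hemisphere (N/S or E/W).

175.908°W

GPS-75: φ = -35.99639°, λ = -175.49500°
δ = d/R = 42/6356.8 = 0.006607 rad
φ₂ = arcsin(sin φ₁ cos δ + cos φ₁ sin δ cos θ)
   = arcsin(-0.58773·0.99998 + 0.80905·0.00661·0.46639) = -35.81913°
λ₂ = λ₁ + atan2(sin θ sin δ cos φ₁, cos δ − sin φ₁ sin φ₂) = -175.90797°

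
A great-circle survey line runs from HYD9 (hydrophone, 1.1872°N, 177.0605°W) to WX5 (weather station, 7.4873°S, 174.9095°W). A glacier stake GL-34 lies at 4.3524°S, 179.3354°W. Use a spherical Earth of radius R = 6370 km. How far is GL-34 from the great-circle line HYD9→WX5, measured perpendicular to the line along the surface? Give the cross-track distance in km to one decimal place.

392.3 km

δ₁₃ = central angle HYD9→GL-34 = 0.104508 rad  (haversine)
θ₁₃ = bearing HYD9→GL-34 = 202.297°,  θ₁₂ = bearing HYD9→WX5 = 166.139°
dₓₜ = R·arcsin(sin δ₁₃ · sin(θ₁₃ − θ₁₂)) = 6370·arcsin(0.10432·sin(36.159°)) = 392.322 km
|dₓₜ| = 392.322 km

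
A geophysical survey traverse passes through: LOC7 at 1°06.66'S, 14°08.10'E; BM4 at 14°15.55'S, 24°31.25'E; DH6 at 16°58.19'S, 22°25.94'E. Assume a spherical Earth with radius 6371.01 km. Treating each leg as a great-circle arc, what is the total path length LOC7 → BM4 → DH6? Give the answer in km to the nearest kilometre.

LOC7: φ = -1.11100°, λ = +14.13500°
BM4: φ = -14.25917°, λ = +24.52083°
DH6: φ = -16.96983°, λ = +22.43233°
LOC7→BM4: c = 0.291169 rad, d = 1855.04 km
BM4→DH6: c = 0.058910 rad, d = 375.32 km
Total = 1855.04 + 375.32 = 2230.36 km

2230 km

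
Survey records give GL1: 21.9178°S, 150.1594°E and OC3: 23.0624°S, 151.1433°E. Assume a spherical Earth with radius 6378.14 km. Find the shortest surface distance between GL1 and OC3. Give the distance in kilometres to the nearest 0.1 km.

162.7 km

Δφ = -1.1446°,  Δλ = 0.9839°
a = sin²(Δφ/2) + cos φ₁ cos φ₂ sin²(Δλ/2) = 0.000163
c = 2·arcsin(√a) = 0.025511 rad = 1.4617°
d = R·c = 6378.14 × 0.025511 = 162.7 km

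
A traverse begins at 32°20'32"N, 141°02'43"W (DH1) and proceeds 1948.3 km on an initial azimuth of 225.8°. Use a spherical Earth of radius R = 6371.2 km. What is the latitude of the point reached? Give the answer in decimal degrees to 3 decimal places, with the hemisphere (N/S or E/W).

19.441°N

DH1: φ = +32.34222°, λ = -141.04528°
δ = d/R = 1948.3/6371.2 = 0.305798 rad
φ₂ = arcsin(sin φ₁ cos δ + cos φ₁ sin δ cos θ)
   = arcsin(0.53498·0.95361 + 0.84487·0.30105·-0.69717) = 19.44072°
λ₂ = λ₁ + atan2(sin θ sin δ cos φ₁, cos δ − sin φ₁ sin φ₂) = -154.27631°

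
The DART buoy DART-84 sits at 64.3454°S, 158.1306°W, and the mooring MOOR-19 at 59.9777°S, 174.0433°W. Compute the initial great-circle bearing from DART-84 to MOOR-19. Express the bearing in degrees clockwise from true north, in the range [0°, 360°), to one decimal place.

293.2°

Δλ = -15.9127°
y = sin Δλ · cos φ₂ = -0.137179
x = cos φ₁ sin φ₂ − sin φ₁ cos φ₂ cos Δλ = 0.058874
θ = atan2(y, x) = -66.7720° → 293.2280° (mod 360°)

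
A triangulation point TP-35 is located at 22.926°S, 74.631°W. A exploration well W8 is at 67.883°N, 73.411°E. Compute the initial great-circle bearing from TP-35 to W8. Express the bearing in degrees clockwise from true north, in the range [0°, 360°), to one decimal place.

Δλ = 148.0420°
y = sin Δλ · cos φ₂ = 0.199280
x = cos φ₁ sin φ₂ − sin φ₁ cos φ₂ cos Δλ = 0.728805
θ = atan2(y, x) = 15.2928° → 15.2928° (mod 360°)

15.3°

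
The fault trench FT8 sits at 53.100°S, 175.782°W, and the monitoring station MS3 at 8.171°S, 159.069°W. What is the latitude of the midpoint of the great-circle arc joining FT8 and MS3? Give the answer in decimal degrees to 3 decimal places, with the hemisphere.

Bx = cos φ₂ cos Δλ = 0.948034,  By = cos φ₂ sin Δλ = 0.284658
φₘ = atan2(sin φ₁ + sin φ₂, √((cos φ₁ + Bx)² + By²)) = -30.88800°
λₘ = λ₁ + atan2(By, cos φ₁ + Bx) = -165.36540°

30.888°S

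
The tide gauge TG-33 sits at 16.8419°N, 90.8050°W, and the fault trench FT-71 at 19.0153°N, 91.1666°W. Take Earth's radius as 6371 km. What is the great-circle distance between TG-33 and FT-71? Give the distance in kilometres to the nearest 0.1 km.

Δφ = 2.1734°,  Δλ = -0.3616°
a = sin²(Δφ/2) + cos φ₁ cos φ₂ sin²(Δλ/2) = 0.000369
c = 2·arcsin(√a) = 0.038405 rad = 2.2005°
d = R·c = 6371 × 0.038405 = 244.7 km

244.7 km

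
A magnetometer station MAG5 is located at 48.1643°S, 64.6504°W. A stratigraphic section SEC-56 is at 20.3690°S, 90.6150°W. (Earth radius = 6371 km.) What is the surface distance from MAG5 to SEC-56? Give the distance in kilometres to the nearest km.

Δφ = 27.7953°,  Δλ = -25.9646°
a = sin²(Δφ/2) + cos φ₁ cos φ₂ sin²(Δλ/2) = 0.089247
c = 2·arcsin(√a) = 0.606750 rad = 34.7642°
d = R·c = 6371 × 0.606750 = 3865.6 km

3866 km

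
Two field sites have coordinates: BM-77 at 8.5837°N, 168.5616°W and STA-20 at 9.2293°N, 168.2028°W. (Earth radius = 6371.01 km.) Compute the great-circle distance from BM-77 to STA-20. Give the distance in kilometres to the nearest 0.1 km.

Δφ = 0.6456°,  Δλ = 0.3588°
a = sin²(Δφ/2) + cos φ₁ cos φ₂ sin²(Δλ/2) = 0.000041
c = 2·arcsin(√a) = 0.012855 rad = 0.7365°
d = R·c = 6371.01 × 0.012855 = 81.9 km

81.9 km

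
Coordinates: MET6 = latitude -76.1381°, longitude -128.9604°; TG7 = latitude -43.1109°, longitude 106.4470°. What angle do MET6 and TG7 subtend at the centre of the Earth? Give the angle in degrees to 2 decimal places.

Δφ = 33.0272°,  Δλ = -124.5926°
a = sin²(Δφ/2) + cos φ₁ cos φ₂ sin²(Δλ/2) = 0.217895
c = 2·arcsin(√a) = 0.971320 rad = 55.6525°

55.65°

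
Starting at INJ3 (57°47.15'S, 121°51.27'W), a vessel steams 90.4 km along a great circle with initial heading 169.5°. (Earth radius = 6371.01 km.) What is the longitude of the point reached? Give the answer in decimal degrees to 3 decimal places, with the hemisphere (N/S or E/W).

INJ3: φ = -57.78583°, λ = -121.85450°
δ = d/R = 90.4/6371.01 = 0.014189 rad
φ₂ = arcsin(sin φ₁ cos δ + cos φ₁ sin δ cos θ)
   = arcsin(-0.84606·0.99990 + 0.53309·0.01419·-0.98325) = -58.58489°
λ₂ = λ₁ + atan2(sin θ sin δ cos φ₁, cos δ − sin φ₁ sin φ₂) = -121.57027°

121.570°W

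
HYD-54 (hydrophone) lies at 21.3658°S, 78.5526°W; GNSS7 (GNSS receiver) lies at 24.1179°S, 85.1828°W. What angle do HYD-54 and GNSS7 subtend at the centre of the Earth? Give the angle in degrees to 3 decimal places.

6.704°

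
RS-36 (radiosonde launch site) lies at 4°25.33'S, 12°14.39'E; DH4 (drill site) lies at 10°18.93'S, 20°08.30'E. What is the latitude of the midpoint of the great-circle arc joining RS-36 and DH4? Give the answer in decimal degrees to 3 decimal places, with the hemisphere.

7.386°S

RS-36: φ = -4.42217°, λ = +12.23983°
DH4: φ = -10.31550°, λ = +20.13833°
Bx = cos φ₂ cos Δλ = 0.974503,  By = cos φ₂ sin Δλ = 0.135197
φₘ = atan2(sin φ₁ + sin φ₂, √((cos φ₁ + Bx)² + By²)) = -7.38618°
λₘ = λ₁ + atan2(By, cos φ₁ + Bx) = 16.16275°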